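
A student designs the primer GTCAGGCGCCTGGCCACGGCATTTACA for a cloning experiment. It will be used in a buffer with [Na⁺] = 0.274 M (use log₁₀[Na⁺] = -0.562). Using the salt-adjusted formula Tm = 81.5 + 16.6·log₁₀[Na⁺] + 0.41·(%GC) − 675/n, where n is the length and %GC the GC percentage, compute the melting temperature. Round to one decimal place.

Length n = 27. Base counts: C=9, A=5, G=8, T=5
G+C = 17, so %GC = 17/27 × 100 = 62.963%
Salt term: 16.6 × (-0.562) = -9.329
GC term: 0.41 × 62.963 = 25.815; length term: −675/27 = −25
Tm = 81.5 + (-9.329) + 25.815 − 25 = 72.986 → 73.0°C

73.0°C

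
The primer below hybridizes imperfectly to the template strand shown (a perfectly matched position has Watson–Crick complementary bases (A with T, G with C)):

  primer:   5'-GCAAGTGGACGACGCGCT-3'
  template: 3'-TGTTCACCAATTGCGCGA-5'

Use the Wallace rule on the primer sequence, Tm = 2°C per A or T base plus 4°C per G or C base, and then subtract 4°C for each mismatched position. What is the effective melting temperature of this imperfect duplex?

44°C

Primer base counts: A=4, T=2, G=7, C=5 → A+T=6, G+C=12
Perfect-match Tm = 2(6) + 4(12) = 12 + 48 = 60°C
Mismatches (positions where the bases are not complementary): 4 (at positions 1, 9, 10, 11)
Effective Tm = 60 − 4×4 = 60 − 16 = 44°C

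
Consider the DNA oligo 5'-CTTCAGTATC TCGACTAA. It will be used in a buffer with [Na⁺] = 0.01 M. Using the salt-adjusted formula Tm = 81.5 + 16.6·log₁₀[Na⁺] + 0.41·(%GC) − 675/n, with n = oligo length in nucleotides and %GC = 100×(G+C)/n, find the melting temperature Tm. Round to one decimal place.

26.7°C

Length n = 18. Base counts: G=2, A=5, T=6, C=5
G+C = 7, so %GC = 7/18 × 100 = 38.889%
Salt term: 16.6 × (-2) = -33.2
GC term: 0.41 × 38.889 = 15.944; length term: −675/18 = −37.5
Tm = 81.5 + (-33.2) + 15.944 − 37.5 = 26.744 → 26.7°C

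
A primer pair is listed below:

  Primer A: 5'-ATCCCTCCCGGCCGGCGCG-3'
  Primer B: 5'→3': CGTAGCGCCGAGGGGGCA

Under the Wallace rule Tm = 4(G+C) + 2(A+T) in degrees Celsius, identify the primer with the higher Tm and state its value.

Primer A: A+T=3, G+C=16 → Tm = 2(3)+4(16) = 70°C
Primer B: A+T=4, G+C=14 → Tm = 2(4)+4(14) = 64°C
70°C vs 64°C → primer A is higher.

Primer A, 70°C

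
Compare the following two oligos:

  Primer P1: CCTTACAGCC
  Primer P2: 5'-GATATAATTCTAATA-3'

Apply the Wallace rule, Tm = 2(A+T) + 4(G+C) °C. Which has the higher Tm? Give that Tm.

Primer P2, 34°C

Primer P1: A+T=4, G+C=6 → Tm = 2(4)+4(6) = 32°C
Primer P2: A+T=13, G+C=2 → Tm = 2(13)+4(2) = 34°C
32°C vs 34°C → primer P2 is higher.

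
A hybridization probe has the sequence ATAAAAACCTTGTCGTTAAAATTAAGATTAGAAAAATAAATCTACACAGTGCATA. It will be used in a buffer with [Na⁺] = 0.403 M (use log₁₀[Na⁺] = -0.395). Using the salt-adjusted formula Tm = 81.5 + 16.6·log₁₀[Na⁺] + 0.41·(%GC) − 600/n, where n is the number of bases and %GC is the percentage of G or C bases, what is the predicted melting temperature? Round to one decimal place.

Length n = 55. A=27, C=7, G=6, T=15
G+C = 13, so %GC = 13/55 × 100 = 23.636%
Salt term: 16.6 × (-0.395) = -6.557
GC term: 0.41 × 23.636 = 9.691; length term: −600/55 = −10.909
Tm = 81.5 + (-6.557) + 9.691 − 10.909 = 73.725 → 73.7°C

73.7°C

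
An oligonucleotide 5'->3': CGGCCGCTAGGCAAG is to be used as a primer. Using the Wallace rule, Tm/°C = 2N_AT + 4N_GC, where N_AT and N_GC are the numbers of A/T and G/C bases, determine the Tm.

Base counts: T=1, G=6, C=5, A=3
So N_AT = 4 and N_GC = 11.
Tm = 2(4) + 4(11) = 8 + 44 = 52°C

52°C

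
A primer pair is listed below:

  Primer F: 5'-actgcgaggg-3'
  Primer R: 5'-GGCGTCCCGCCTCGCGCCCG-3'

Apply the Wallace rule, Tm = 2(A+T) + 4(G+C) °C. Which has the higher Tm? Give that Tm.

Primer F: A+T=3, G+C=7 → Tm = 2(3)+4(7) = 34°C
Primer R: A+T=2, G+C=18 → Tm = 2(2)+4(18) = 76°C
34°C vs 76°C → primer R is higher.

Primer R, 76°C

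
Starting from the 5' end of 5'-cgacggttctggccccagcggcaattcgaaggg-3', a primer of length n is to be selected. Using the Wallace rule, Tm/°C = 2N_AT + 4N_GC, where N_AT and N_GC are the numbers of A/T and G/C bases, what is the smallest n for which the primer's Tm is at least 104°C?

n = 32

First 31 bases: CGACGGTTCTGGCCCCAGCGGCAATTCGAAG → Tm = 102°C (< 104°C)
First 32 bases: CGACGGTTCTGGCCCCAGCGGCAATTCGAAGG → Tm = 106°C (≥ 104°C)
Since every base adds ≥2°C, Tm only increases with n, so the threshold is first crossed at n = 32.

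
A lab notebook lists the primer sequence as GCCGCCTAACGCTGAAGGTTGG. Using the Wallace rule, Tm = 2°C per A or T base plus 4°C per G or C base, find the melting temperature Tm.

Scanning the sequence gives C=6, G=8, A=4, T=4.
AT pairs contribute 8, GC pairs contribute 14.
Tm = 2(8) + 4(14) = 16 + 56 = 72°C

72°C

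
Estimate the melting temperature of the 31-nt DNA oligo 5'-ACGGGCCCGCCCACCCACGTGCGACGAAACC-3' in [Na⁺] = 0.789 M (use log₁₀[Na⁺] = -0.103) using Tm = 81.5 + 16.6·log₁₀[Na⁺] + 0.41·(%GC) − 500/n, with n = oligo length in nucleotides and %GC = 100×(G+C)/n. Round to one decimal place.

Length n = 31. Base counts: G=8, C=15, T=1, A=7
G+C = 23, so %GC = 23/31 × 100 = 74.194%
Salt term: 16.6 × (-0.103) = -1.71
GC term: 0.41 × 74.194 = 30.42; length term: −500/31 = −16.129
Tm = 81.5 + (-1.71) + 30.42 − 16.129 = 94.081 → 94.1°C

94.1°C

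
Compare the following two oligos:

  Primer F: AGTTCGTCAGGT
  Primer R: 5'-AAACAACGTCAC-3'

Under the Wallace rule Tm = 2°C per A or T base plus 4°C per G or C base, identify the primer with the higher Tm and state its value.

Primer F: A+T=6, G+C=6 → Tm = 2(6)+4(6) = 36°C
Primer R: A+T=7, G+C=5 → Tm = 2(7)+4(5) = 34°C
36°C vs 34°C → primer F is higher.

Primer F, 36°C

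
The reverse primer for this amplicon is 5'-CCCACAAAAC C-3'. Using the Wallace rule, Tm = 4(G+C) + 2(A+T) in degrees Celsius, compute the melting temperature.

34°C

Counting bases: A=5, C=6, T=0, G=0
AT pairs contribute 5, GC pairs contribute 6.
Tm = 2(5) + 4(6) = 10 + 24 = 34°C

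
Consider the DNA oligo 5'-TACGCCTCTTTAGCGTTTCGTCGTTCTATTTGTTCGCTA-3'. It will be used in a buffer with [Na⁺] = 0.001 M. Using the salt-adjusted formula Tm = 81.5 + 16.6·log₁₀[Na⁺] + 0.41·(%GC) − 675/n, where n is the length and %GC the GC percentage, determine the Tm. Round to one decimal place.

32.3°C

Length n = 39. Scanning the sequence gives A=4, T=18, C=10, G=7.
G+C = 17, so %GC = 17/39 × 100 = 43.59%
Salt term: 16.6 × (-3) = -49.8
GC term: 0.41 × 43.59 = 17.872; length term: −675/39 = −17.308
Tm = 81.5 + (-49.8) + 17.872 − 17.308 = 32.264 → 32.3°C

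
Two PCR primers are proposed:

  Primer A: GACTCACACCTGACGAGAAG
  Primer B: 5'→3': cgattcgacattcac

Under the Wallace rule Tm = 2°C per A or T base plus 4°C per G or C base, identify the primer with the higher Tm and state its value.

Primer A: A+T=9, G+C=11 → Tm = 2(9)+4(11) = 62°C
Primer B: A+T=8, G+C=7 → Tm = 2(8)+4(7) = 44°C
62°C vs 44°C → primer A is higher.

Primer A, 62°C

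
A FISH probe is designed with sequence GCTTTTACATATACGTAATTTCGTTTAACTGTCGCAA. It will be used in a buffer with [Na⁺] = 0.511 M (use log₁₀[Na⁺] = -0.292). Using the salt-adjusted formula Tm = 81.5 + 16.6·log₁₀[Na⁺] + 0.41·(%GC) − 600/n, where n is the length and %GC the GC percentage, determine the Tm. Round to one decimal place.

73.7°C

Length n = 37. T=15, C=7, A=10, G=5
G+C = 12, so %GC = 12/37 × 100 = 32.432%
Salt term: 16.6 × (-0.292) = -4.847
GC term: 0.41 × 32.432 = 13.297; length term: −600/37 = −16.216
Tm = 81.5 + (-4.847) + 13.297 − 16.216 = 73.734 → 73.7°C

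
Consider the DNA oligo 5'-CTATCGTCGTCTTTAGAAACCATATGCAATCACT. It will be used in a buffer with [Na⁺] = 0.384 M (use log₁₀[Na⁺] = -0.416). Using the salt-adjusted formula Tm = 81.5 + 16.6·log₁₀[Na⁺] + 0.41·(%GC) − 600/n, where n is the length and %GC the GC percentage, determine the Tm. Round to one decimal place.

72.6°C

Length n = 34. Counting bases: G=4, A=10, C=9, T=11
G+C = 13, so %GC = 13/34 × 100 = 38.235%
Salt term: 16.6 × (-0.416) = -6.906
GC term: 0.41 × 38.235 = 15.676; length term: −600/34 = −17.647
Tm = 81.5 + (-6.906) + 15.676 − 17.647 = 72.623 → 72.6°C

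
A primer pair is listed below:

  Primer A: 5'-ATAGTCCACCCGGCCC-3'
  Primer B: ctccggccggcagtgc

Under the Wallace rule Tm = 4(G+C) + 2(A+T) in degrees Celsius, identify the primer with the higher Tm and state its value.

Primer A: A+T=5, G+C=11 → Tm = 2(5)+4(11) = 54°C
Primer B: A+T=3, G+C=13 → Tm = 2(3)+4(13) = 58°C
54°C vs 58°C → primer B is higher.

Primer B, 58°C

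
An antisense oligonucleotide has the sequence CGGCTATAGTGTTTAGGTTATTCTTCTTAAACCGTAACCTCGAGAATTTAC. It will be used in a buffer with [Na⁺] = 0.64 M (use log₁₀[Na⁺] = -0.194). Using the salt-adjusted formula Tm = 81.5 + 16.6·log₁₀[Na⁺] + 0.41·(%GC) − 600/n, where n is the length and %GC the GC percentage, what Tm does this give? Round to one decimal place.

81.8°C

Length n = 51. Base counts: C=10, T=19, G=9, A=13
G+C = 19, so %GC = 19/51 × 100 = 37.255%
Salt term: 16.6 × (-0.194) = -3.22
GC term: 0.41 × 37.255 = 15.275; length term: −600/51 = −11.765
Tm = 81.5 + (-3.22) + 15.275 − 11.765 = 81.79 → 81.8°C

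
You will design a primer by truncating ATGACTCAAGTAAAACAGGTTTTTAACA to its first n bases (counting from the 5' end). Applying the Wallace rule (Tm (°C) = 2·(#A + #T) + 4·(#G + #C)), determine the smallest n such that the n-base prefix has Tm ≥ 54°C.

First 19 bases: ATGACTCAAGTAAAACAGG → Tm = 52°C (< 54°C)
First 20 bases: ATGACTCAAGTAAAACAGGT → Tm = 54°C (≥ 54°C)
Each additional base adds 2°C (A/T) or 4°C (G/C), so Tm is non-decreasing in n; n = 20 is the first length to reach 54°C.

n = 20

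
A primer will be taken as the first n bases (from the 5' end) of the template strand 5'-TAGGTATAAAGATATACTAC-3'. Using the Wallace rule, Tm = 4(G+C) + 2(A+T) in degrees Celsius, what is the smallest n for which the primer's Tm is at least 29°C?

First 11 bases: TAGGTATAAAG → Tm = 28°C (< 29°C)
First 12 bases: TAGGTATAAAGA → Tm = 30°C (≥ 29°C)
Each additional base adds 2°C (A/T) or 4°C (G/C), so Tm is non-decreasing in n; n = 12 is the first length to reach 29°C.

n = 12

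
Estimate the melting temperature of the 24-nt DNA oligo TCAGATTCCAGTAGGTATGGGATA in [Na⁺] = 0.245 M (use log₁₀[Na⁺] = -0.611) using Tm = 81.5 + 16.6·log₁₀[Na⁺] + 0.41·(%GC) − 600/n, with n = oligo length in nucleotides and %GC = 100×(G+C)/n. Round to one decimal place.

Length n = 24. G=7, A=7, C=3, T=7
G+C = 10, so %GC = 10/24 × 100 = 41.667%
Salt term: 16.6 × (-0.611) = -10.143
GC term: 0.41 × 41.667 = 17.083; length term: −600/24 = −25
Tm = 81.5 + (-10.143) + 17.083 − 25 = 63.44 → 63.4°C

63.4°C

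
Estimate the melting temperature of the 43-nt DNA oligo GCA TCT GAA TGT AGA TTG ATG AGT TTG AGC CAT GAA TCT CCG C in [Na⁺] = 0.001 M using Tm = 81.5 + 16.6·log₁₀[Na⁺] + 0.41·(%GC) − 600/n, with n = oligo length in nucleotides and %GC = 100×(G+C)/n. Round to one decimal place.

Length n = 43. Scanning the sequence gives G=11, T=13, A=11, C=8.
G+C = 19, so %GC = 19/43 × 100 = 44.186%
Salt term: 16.6 × (-3) = -49.8
GC term: 0.41 × 44.186 = 18.116; length term: −600/43 = −13.953
Tm = 81.5 + (-49.8) + 18.116 − 13.953 = 35.863 → 35.9°C

35.9°C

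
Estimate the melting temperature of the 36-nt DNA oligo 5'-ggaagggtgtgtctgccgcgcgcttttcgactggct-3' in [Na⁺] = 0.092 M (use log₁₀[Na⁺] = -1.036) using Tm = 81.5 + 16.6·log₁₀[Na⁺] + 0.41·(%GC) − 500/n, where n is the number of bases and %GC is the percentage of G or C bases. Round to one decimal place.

Length n = 36. Base counts: G=14, T=10, A=3, C=9
G+C = 23, so %GC = 23/36 × 100 = 63.889%
Salt term: 16.6 × (-1.036) = -17.198
GC term: 0.41 × 63.889 = 26.194; length term: −500/36 = −13.889
Tm = 81.5 + (-17.198) + 26.194 − 13.889 = 76.607 → 76.6°C

76.6°C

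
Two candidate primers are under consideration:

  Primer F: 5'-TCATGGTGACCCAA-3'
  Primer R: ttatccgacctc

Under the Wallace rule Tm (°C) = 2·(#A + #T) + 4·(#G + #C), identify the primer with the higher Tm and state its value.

Primer F, 42°C

Primer F: A+T=7, G+C=7 → Tm = 2(7)+4(7) = 42°C
Primer R: A+T=6, G+C=6 → Tm = 2(6)+4(6) = 36°C
42°C vs 36°C → primer F is higher.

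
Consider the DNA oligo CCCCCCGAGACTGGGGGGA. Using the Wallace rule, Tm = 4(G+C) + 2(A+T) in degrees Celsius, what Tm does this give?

Base counts: T=1, C=7, G=8, A=3
So N_AT = 4 and N_GC = 15.
Tm = 4·15 + 2·4 = 60 + 8 = 68°C

68°C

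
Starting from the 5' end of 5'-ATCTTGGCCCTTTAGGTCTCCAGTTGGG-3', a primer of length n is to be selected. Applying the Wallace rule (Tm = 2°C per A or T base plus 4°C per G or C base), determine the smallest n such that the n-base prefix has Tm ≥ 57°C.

n = 20

First 19 bases: ATCTTGGCCCTTTAGGTCT → Tm = 56°C (< 57°C)
First 20 bases: ATCTTGGCCCTTTAGGTCTC → Tm = 60°C (≥ 57°C)
Each additional base adds 2°C (A/T) or 4°C (G/C), so Tm is non-decreasing in n; n = 20 is the first length to reach 57°C.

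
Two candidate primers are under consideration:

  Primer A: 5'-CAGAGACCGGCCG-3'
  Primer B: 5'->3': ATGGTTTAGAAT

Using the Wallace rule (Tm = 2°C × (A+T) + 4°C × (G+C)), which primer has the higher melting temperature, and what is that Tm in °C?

Primer A, 46°C

Primer A: A+T=3, G+C=10 → Tm = 2(3)+4(10) = 46°C
Primer B: A+T=9, G+C=3 → Tm = 2(9)+4(3) = 30°C
46°C vs 30°C → primer A is higher.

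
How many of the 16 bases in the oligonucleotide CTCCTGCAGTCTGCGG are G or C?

11

T=4, C=6, G=5, A=1
G+C = 5 + 6 = 11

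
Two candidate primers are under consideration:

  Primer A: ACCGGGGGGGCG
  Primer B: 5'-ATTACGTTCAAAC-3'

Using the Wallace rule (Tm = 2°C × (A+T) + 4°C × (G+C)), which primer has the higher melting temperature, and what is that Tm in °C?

Primer A: A+T=1, G+C=11 → Tm = 2(1)+4(11) = 46°C
Primer B: A+T=9, G+C=4 → Tm = 2(9)+4(4) = 34°C
46°C vs 34°C → primer A is higher.

Primer A, 46°C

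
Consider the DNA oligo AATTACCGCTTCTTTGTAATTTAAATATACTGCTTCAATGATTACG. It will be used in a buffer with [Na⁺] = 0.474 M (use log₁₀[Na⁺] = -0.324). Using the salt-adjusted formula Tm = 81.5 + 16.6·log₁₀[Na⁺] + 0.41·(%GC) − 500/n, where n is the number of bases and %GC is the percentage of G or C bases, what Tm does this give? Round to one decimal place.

76.8°C

Length n = 46. T=19, C=8, A=14, G=5
G+C = 13, so %GC = 13/46 × 100 = 28.261%
Salt term: 16.6 × (-0.324) = -5.378
GC term: 0.41 × 28.261 = 11.587; length term: −500/46 = −10.87
Tm = 81.5 + (-5.378) + 11.587 − 10.87 = 76.839 → 76.8°C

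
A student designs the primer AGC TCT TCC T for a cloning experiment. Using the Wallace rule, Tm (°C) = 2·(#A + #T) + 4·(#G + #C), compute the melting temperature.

Counting bases: A=1, C=4, G=1, T=4
So N_AT = 5 and N_GC = 5.
Tm = 4·5 + 2·5 = 20 + 10 = 30°C

30°C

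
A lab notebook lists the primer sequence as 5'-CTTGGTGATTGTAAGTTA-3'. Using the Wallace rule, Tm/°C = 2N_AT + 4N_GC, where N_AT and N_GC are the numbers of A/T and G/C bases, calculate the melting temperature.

48°C

A=4, C=1, G=5, T=8
A+T = 12, G+C = 6
Tm = 2×12 + 4×6 = 48°C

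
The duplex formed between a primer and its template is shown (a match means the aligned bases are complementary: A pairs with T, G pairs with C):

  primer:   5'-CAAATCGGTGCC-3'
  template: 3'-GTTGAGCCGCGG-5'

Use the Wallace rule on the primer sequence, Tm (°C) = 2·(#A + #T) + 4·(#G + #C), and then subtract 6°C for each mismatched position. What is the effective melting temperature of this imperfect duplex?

26°C

Primer base counts: A=3, T=2, G=3, C=4 → A+T=5, G+C=7
Perfect-match Tm = 2(5) + 4(7) = 10 + 28 = 38°C
Mismatches (positions where the bases are not complementary): 2 (at positions 4, 9)
Effective Tm = 38 − 2×6 = 38 − 12 = 26°C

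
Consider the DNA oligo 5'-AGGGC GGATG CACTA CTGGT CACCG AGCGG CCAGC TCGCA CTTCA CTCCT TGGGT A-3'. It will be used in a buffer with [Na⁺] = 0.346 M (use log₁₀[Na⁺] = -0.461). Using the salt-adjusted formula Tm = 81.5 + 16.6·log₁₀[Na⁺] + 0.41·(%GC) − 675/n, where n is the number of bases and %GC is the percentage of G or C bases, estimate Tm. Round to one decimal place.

Length n = 56. Base counts: G=17, T=11, A=10, C=18
G+C = 35, so %GC = 35/56 × 100 = 62.5%
Salt term: 16.6 × (-0.461) = -7.653
GC term: 0.41 × 62.5 = 25.625; length term: −675/56 = −12.054
Tm = 81.5 + (-7.653) + 25.625 − 12.054 = 87.418 → 87.4°C

87.4°C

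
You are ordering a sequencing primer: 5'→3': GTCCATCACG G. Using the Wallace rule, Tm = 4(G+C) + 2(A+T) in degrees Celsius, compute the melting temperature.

Counting bases: T=2, A=2, G=3, C=4
So N_AT = 4 and N_GC = 7.
Tm = 2×4 + 4×7 = 36°C

36°C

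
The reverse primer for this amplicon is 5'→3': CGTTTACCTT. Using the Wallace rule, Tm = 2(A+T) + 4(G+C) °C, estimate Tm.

28°C

Scanning the sequence gives A=1, G=1, C=3, T=5.
AT pairs contribute 6, GC pairs contribute 4.
Tm = 2(6) + 4(4) = 12 + 16 = 28°C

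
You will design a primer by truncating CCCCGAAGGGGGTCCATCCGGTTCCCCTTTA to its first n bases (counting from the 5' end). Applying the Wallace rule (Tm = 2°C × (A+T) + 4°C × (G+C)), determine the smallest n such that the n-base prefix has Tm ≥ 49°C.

First 13 bases: CCCCGAAGGGGGT → Tm = 46°C (< 49°C)
First 14 bases: CCCCGAAGGGGGTC → Tm = 50°C (≥ 49°C)
Since every base adds ≥2°C, Tm only increases with n, so the threshold is first crossed at n = 14.

n = 14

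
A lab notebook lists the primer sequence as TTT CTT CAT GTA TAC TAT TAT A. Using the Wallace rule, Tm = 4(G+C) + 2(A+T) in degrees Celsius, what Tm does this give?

52°C

Base counts: T=12, G=1, A=6, C=3
AT pairs contribute 18, GC pairs contribute 4.
Tm = 2(18) + 4(4) = 36 + 16 = 52°C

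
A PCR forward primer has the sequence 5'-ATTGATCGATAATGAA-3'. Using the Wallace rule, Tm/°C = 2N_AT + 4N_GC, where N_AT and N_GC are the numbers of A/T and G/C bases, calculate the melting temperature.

40°C

Counting bases: G=3, C=1, A=7, T=5
A+T = 12, G+C = 4
Tm = 2(12) + 4(4) = 24 + 16 = 40°C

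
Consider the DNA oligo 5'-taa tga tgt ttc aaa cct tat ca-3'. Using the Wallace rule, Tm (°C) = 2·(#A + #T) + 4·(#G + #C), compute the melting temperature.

58°C

C=4, T=9, A=8, G=2
So N_AT = 17 and N_GC = 6.
Tm = 4·6 + 2·17 = 24 + 34 = 58°C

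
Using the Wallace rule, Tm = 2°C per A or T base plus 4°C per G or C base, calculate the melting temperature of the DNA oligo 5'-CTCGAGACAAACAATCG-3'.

G=3, C=5, A=7, T=2
AT pairs contribute 9, GC pairs contribute 8.
Tm = 2×9 + 4×8 = 50°C

50°C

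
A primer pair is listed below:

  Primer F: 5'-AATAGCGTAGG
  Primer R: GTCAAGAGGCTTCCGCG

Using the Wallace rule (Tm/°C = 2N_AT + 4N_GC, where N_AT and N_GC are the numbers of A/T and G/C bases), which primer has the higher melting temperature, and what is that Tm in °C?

Primer R, 56°C

Primer F: A+T=6, G+C=5 → Tm = 2(6)+4(5) = 32°C
Primer R: A+T=6, G+C=11 → Tm = 2(6)+4(11) = 56°C
32°C vs 56°C → primer R is higher.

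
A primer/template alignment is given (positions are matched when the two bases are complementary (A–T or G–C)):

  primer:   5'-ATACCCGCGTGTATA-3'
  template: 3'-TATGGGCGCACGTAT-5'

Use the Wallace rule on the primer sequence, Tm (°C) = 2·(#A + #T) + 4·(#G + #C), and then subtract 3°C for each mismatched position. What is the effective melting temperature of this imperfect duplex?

41°C

Primer base counts: A=4, T=4, G=3, C=4 → A+T=8, G+C=7
Perfect-match Tm = 2(8) + 4(7) = 16 + 28 = 44°C
Mismatches (positions where the bases are not complementary): 1 (at position 12)
Effective Tm = 44 − 1×3 = 44 − 3 = 41°C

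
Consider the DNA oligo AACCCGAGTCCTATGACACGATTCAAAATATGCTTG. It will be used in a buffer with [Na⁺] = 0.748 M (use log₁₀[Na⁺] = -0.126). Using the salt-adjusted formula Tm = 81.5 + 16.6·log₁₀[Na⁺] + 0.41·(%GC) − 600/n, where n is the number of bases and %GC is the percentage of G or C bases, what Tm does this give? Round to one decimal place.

79.8°C

Length n = 36. Scanning the sequence gives T=9, G=6, C=9, A=12.
G+C = 15, so %GC = 15/36 × 100 = 41.667%
Salt term: 16.6 × (-0.126) = -2.092
GC term: 0.41 × 41.667 = 17.083; length term: −600/36 = −16.667
Tm = 81.5 + (-2.092) + 17.083 − 16.667 = 79.824 → 79.8°C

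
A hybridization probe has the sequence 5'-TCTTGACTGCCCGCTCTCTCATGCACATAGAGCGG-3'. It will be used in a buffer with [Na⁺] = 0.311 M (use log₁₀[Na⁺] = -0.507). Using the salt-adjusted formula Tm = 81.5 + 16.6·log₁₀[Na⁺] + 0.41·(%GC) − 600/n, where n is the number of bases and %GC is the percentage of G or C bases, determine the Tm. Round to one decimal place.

79.4°C

Length n = 35. Counting bases: C=12, T=9, G=8, A=6
G+C = 20, so %GC = 20/35 × 100 = 57.143%
Salt term: 16.6 × (-0.507) = -8.416
GC term: 0.41 × 57.143 = 23.429; length term: −600/35 = −17.143
Tm = 81.5 + (-8.416) + 23.429 − 17.143 = 79.37 → 79.4°C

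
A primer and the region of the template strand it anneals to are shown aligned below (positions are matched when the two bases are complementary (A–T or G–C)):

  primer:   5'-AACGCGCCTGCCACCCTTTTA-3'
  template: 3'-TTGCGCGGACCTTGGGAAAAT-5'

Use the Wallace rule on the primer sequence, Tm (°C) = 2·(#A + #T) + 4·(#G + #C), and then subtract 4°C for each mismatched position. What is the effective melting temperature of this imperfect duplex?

Primer base counts: A=4, T=5, G=3, C=9 → A+T=9, G+C=12
Perfect-match Tm = 2(9) + 4(12) = 18 + 48 = 66°C
Mismatches (positions where the bases are not complementary): 2 (at positions 11, 12)
Effective Tm = 66 − 2×4 = 66 − 8 = 58°C

58°C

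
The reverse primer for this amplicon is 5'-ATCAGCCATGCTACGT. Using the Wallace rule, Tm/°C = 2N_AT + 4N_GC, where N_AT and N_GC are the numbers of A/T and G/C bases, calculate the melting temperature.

48°C

Counting bases: C=5, G=3, A=4, T=4
AT pairs contribute 8, GC pairs contribute 8.
Tm = 2×8 + 4×8 = 48°C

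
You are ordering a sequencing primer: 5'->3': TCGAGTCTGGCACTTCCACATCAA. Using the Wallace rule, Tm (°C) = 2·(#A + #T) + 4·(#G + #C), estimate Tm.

72°C

C=8, T=6, G=4, A=6
A+T = 12, G+C = 12
Tm = 2(12) + 4(12) = 24 + 48 = 72°C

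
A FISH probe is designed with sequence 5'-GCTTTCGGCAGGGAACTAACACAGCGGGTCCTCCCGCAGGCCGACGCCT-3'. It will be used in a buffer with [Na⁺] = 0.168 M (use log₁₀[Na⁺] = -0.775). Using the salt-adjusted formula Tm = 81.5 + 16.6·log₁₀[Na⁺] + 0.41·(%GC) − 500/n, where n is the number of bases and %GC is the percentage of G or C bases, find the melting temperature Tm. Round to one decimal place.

Length n = 49. Scanning the sequence gives A=9, T=7, G=15, C=18.
G+C = 33, so %GC = 33/49 × 100 = 67.347%
Salt term: 16.6 × (-0.775) = -12.865
GC term: 0.41 × 67.347 = 27.612; length term: −500/49 = −10.204
Tm = 81.5 + (-12.865) + 27.612 − 10.204 = 86.043 → 86.0°C

86.0°C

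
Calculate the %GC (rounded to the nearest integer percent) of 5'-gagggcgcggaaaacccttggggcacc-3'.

70%

Base counts: A=6, G=11, T=2, C=8
G+C = 11 + 8 = 19 out of 27 bases
%GC = 19/27 × 100 = 70.37% ≈ 70%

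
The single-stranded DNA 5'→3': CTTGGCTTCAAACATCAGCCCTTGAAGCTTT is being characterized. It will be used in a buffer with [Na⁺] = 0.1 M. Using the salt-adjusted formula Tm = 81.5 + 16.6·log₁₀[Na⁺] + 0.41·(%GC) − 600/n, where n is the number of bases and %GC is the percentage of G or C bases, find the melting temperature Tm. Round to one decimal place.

64.1°C

Length n = 31. Counting bases: A=7, T=10, C=9, G=5
G+C = 14, so %GC = 14/31 × 100 = 45.161%
Salt term: 16.6 × (-1) = -16.6
GC term: 0.41 × 45.161 = 18.516; length term: −600/31 = −19.355
Tm = 81.5 + (-16.6) + 18.516 − 19.355 = 64.061 → 64.1°C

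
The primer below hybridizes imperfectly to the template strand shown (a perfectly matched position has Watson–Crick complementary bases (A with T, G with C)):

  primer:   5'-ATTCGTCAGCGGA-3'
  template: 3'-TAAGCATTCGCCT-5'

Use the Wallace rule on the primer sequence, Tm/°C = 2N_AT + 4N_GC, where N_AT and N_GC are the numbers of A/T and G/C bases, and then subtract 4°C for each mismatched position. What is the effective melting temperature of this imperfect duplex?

36°C

Primer base counts: A=3, T=3, G=4, C=3 → A+T=6, G+C=7
Perfect-match Tm = 2(6) + 4(7) = 12 + 28 = 40°C
Mismatches (positions where the bases are not complementary): 1 (at position 7)
Effective Tm = 40 − 1×4 = 40 − 4 = 36°C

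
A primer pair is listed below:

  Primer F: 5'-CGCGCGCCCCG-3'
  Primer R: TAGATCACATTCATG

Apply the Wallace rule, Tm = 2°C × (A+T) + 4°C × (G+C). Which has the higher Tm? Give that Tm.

Primer F: A+T=0, G+C=11 → Tm = 2(0)+4(11) = 44°C
Primer R: A+T=10, G+C=5 → Tm = 2(10)+4(5) = 40°C
44°C vs 40°C → primer F is higher.

Primer F, 44°C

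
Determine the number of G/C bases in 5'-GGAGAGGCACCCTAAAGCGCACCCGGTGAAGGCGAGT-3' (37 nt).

24

G=14, T=3, A=10, C=10
G+C = 14 + 10 = 24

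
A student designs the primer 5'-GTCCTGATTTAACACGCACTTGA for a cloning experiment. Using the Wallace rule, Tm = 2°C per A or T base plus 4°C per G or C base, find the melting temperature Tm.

66°C

G=4, C=6, T=7, A=6
AT pairs contribute 13, GC pairs contribute 10.
Tm = 4·10 + 2·13 = 40 + 26 = 66°C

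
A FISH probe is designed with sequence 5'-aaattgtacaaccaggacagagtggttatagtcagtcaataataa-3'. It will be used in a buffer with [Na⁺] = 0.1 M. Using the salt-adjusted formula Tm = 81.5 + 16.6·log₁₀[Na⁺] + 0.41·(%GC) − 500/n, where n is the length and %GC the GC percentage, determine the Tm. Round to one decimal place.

Length n = 45. Base counts: T=11, C=6, A=19, G=9
G+C = 15, so %GC = 15/45 × 100 = 33.333%
Salt term: 16.6 × (-1) = -16.6
GC term: 0.41 × 33.333 = 13.667; length term: −500/45 = −11.111
Tm = 81.5 + (-16.6) + 13.667 − 11.111 = 67.456 → 67.5°C

67.5°C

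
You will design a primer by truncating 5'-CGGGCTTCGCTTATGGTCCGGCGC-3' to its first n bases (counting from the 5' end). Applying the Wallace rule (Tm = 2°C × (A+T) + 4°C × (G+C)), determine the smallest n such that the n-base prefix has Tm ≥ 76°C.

First 22 bases: CGGGCTTCGCTTATGGTCCGGC → Tm = 74°C (< 76°C)
First 23 bases: CGGGCTTCGCTTATGGTCCGGCG → Tm = 78°C (≥ 76°C)
Since every base adds ≥2°C, Tm only increases with n, so the threshold is first crossed at n = 23.

n = 23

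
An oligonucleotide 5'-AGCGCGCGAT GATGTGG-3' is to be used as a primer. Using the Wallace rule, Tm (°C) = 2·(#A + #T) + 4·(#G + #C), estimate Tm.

Scanning the sequence gives C=3, G=8, A=3, T=3.
A+T = 6, G+C = 11
Tm = 2×6 + 4×11 = 56°C

56°C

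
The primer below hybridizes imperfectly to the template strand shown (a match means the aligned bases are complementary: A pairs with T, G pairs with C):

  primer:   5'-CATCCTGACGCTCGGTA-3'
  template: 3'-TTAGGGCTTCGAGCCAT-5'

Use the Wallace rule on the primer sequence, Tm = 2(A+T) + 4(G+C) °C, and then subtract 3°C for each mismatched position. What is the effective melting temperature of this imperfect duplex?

Primer base counts: A=3, T=4, G=4, C=6 → A+T=7, G+C=10
Perfect-match Tm = 2(7) + 4(10) = 14 + 40 = 54°C
Mismatches (positions where the bases are not complementary): 3 (at positions 1, 6, 9)
Effective Tm = 54 − 3×3 = 54 − 9 = 45°C

45°C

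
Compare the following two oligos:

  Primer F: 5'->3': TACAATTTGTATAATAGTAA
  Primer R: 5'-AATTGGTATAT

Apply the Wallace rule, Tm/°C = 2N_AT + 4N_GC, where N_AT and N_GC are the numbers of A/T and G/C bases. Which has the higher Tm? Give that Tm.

Primer F, 46°C

Primer F: A+T=17, G+C=3 → Tm = 2(17)+4(3) = 46°C
Primer R: A+T=9, G+C=2 → Tm = 2(9)+4(2) = 26°C
46°C vs 26°C → primer F is higher.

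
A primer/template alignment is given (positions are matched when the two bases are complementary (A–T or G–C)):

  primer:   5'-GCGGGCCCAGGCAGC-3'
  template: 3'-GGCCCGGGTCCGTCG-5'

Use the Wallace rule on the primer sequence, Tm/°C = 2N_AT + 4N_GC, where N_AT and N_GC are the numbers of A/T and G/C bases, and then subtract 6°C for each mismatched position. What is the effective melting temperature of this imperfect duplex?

50°C

Primer base counts: A=2, T=0, G=7, C=6 → A+T=2, G+C=13
Perfect-match Tm = 2(2) + 4(13) = 4 + 52 = 56°C
Mismatches (positions where the bases are not complementary): 1 (at position 1)
Effective Tm = 56 − 1×6 = 56 − 6 = 50°C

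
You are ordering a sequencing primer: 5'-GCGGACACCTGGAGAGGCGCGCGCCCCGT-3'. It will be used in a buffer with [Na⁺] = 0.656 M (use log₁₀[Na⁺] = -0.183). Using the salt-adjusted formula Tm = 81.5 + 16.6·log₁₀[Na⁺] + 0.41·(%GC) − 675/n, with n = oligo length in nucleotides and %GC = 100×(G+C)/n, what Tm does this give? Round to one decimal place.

87.7°C

Length n = 29. Counting bases: A=4, T=2, G=12, C=11
G+C = 23, so %GC = 23/29 × 100 = 79.31%
Salt term: 16.6 × (-0.183) = -3.038
GC term: 0.41 × 79.31 = 32.517; length term: −675/29 = −23.276
Tm = 81.5 + (-3.038) + 32.517 − 23.276 = 87.703 → 87.7°C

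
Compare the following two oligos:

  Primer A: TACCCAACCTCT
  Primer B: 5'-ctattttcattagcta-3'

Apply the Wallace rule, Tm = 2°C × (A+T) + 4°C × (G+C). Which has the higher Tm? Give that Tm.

Primer B, 40°C

Primer A: A+T=6, G+C=6 → Tm = 2(6)+4(6) = 36°C
Primer B: A+T=12, G+C=4 → Tm = 2(12)+4(4) = 40°C
36°C vs 40°C → primer B is higher.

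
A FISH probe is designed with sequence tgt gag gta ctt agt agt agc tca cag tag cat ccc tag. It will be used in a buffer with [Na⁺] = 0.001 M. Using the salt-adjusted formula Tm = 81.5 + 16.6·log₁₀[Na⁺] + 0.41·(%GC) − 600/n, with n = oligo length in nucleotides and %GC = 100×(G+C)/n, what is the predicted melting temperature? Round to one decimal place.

35.2°C

Length n = 39. Base counts: G=10, C=8, A=10, T=11
G+C = 18, so %GC = 18/39 × 100 = 46.154%
Salt term: 16.6 × (-3) = -49.8
GC term: 0.41 × 46.154 = 18.923; length term: −600/39 = −15.385
Tm = 81.5 + (-49.8) + 18.923 − 15.385 = 35.238 → 35.2°C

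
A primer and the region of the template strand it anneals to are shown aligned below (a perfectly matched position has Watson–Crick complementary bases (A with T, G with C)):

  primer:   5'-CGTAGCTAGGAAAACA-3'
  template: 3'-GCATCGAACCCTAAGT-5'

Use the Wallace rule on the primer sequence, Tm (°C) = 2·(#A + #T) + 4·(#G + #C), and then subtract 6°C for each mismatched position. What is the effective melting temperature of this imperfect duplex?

Primer base counts: A=7, T=2, G=4, C=3 → A+T=9, G+C=7
Perfect-match Tm = 2(9) + 4(7) = 18 + 28 = 46°C
Mismatches (positions where the bases are not complementary): 4 (at positions 8, 11, 13, 14)
Effective Tm = 46 − 4×6 = 46 − 24 = 22°C

22°C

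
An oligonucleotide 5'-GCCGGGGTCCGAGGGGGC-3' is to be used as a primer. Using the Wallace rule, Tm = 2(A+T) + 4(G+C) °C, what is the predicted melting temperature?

Counting bases: T=1, A=1, C=5, G=11
So N_AT = 2 and N_GC = 16.
Tm = 2×2 + 4×16 = 68°C

68°C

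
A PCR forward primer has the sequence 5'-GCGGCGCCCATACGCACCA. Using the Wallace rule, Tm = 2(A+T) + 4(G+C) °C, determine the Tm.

T=1, C=9, A=4, G=5
A+T = 5, G+C = 14
Tm = 4·14 + 2·5 = 56 + 10 = 66°C

66°C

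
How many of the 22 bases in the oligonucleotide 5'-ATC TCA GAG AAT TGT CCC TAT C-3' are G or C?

9

Base counts: A=6, G=3, T=7, C=6
Total G or C: 3 + 6 = 9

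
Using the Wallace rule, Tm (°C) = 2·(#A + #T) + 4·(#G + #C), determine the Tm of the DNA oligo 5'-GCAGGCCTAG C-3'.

Base counts: A=2, T=1, G=4, C=4
A+T = 3, G+C = 8
Tm = 2(3) + 4(8) = 6 + 32 = 38°C

38°C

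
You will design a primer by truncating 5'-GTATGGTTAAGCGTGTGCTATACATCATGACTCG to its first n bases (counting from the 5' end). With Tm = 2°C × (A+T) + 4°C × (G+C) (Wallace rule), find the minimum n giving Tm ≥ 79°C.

n = 29

First 28 bases: GTATGGTTAAGCGTGTGCTATACATCAT → Tm = 78°C (< 79°C)
First 29 bases: GTATGGTTAAGCGTGTGCTATACATCATG → Tm = 82°C (≥ 79°C)
Each additional base adds 2°C (A/T) or 4°C (G/C), so Tm is non-decreasing in n; n = 29 is the first length to reach 79°C.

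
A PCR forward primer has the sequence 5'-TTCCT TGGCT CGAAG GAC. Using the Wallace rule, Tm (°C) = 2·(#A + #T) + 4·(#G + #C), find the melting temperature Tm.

Counting bases: C=5, T=5, A=3, G=5
So N_AT = 8 and N_GC = 10.
Tm = 2(8) + 4(10) = 16 + 40 = 56°C

56°C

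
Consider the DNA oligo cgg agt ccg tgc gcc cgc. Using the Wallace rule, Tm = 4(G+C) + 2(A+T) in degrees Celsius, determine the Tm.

66°C

Counting bases: G=7, C=8, T=2, A=1
AT pairs contribute 3, GC pairs contribute 15.
Tm = 2×3 + 4×15 = 66°C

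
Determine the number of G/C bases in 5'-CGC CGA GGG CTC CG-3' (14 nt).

12

Counting bases: A=1, C=6, G=6, T=1
Total G or C: 6 + 6 = 12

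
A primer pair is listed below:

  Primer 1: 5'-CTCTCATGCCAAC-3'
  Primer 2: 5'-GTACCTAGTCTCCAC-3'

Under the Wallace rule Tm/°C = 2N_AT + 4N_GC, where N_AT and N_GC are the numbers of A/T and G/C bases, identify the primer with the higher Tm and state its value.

Primer 1: A+T=6, G+C=7 → Tm = 2(6)+4(7) = 40°C
Primer 2: A+T=7, G+C=8 → Tm = 2(7)+4(8) = 46°C
40°C vs 46°C → primer 2 is higher.

Primer 2, 46°C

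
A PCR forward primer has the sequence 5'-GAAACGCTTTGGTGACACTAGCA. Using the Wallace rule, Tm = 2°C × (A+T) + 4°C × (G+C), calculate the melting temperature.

Scanning the sequence gives G=6, A=7, T=5, C=5.
A+T = 12, G+C = 11
Tm = 4·11 + 2·12 = 44 + 24 = 68°C

68°C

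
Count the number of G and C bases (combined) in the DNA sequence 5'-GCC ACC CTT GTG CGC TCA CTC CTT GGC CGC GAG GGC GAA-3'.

G=12, C=15, A=5, T=7
G+C = 12 + 15 = 27

27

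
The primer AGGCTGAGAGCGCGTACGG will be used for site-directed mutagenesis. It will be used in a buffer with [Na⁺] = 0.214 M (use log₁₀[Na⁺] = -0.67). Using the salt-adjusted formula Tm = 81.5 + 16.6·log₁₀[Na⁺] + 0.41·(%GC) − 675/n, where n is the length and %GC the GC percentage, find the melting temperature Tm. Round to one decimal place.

Length n = 19. Counting bases: C=4, G=9, T=2, A=4
G+C = 13, so %GC = 13/19 × 100 = 68.421%
Salt term: 16.6 × (-0.67) = -11.122
GC term: 0.41 × 68.421 = 28.053; length term: −675/19 = −35.526
Tm = 81.5 + (-11.122) + 28.053 − 35.526 = 62.905 → 62.9°C

62.9°C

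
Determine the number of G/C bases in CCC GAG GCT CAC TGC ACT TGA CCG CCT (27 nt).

C=12, G=6, A=4, T=5
Total G or C: 6 + 12 = 18

18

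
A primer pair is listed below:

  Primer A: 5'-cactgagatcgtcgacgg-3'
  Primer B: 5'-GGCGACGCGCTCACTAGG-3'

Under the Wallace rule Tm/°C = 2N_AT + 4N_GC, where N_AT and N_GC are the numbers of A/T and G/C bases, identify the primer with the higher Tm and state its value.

Primer B, 62°C

Primer A: A+T=7, G+C=11 → Tm = 2(7)+4(11) = 58°C
Primer B: A+T=5, G+C=13 → Tm = 2(5)+4(13) = 62°C
58°C vs 62°C → primer B is higher.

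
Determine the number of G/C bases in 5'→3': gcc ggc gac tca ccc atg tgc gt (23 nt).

16

Scanning the sequence gives T=4, C=9, G=7, A=3.
G+C = 7 + 9 = 16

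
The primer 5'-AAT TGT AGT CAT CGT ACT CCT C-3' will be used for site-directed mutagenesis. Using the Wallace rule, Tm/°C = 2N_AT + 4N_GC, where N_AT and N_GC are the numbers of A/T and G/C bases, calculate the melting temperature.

Counting bases: G=3, T=8, C=6, A=5
A+T = 13, G+C = 9
Tm = 2×13 + 4×9 = 62°C

62°C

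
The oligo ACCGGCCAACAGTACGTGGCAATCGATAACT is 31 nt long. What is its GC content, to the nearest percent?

52%

Base counts: C=9, A=10, G=7, T=5
G+C = 7 + 9 = 16 out of 31 bases
%GC = 16/31 × 100 = 51.61% ≈ 52%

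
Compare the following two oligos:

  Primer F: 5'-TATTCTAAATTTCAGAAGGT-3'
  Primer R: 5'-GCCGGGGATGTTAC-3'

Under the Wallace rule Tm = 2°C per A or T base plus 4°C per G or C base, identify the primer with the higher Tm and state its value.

Primer F, 50°C

Primer F: A+T=15, G+C=5 → Tm = 2(15)+4(5) = 50°C
Primer R: A+T=5, G+C=9 → Tm = 2(5)+4(9) = 46°C
50°C vs 46°C → primer F is higher.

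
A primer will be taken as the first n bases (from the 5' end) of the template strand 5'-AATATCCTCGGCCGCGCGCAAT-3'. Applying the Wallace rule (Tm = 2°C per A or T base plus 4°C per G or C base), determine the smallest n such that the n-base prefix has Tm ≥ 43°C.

First 13 bases: AATATCCTCGGCC → Tm = 40°C (< 43°C)
First 14 bases: AATATCCTCGGCCG → Tm = 44°C (≥ 43°C)
Since every base adds ≥2°C, Tm only increases with n, so the threshold is first crossed at n = 14.

n = 14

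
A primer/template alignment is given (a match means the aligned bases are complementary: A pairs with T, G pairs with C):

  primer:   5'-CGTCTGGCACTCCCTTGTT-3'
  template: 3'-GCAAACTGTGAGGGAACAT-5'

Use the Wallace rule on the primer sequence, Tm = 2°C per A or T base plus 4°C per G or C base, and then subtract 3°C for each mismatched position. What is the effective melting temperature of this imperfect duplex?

51°C

Primer base counts: A=1, T=7, G=4, C=7 → A+T=8, G+C=11
Perfect-match Tm = 2(8) + 4(11) = 16 + 44 = 60°C
Mismatches (positions where the bases are not complementary): 3 (at positions 4, 7, 19)
Effective Tm = 60 − 3×3 = 60 − 9 = 51°C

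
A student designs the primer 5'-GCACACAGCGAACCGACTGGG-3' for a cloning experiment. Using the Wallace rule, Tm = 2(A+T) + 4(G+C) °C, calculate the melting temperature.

Counting bases: G=7, A=6, C=7, T=1
AT pairs contribute 7, GC pairs contribute 14.
Tm = 2×7 + 4×14 = 70°C

70°C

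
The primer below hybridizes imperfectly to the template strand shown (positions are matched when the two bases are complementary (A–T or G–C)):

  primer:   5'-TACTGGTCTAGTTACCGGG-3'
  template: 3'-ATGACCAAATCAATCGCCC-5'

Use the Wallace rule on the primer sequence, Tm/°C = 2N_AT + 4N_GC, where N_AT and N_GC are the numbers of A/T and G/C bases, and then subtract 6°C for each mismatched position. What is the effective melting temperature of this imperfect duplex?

46°C

Primer base counts: A=3, T=6, G=6, C=4 → A+T=9, G+C=10
Perfect-match Tm = 2(9) + 4(10) = 18 + 40 = 58°C
Mismatches (positions where the bases are not complementary): 2 (at positions 8, 15)
Effective Tm = 58 − 2×6 = 58 − 12 = 46°C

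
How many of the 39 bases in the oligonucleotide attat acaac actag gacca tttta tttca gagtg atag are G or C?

Scanning the sequence gives G=6, A=14, C=6, T=13.
G+C = 6 + 6 = 12

12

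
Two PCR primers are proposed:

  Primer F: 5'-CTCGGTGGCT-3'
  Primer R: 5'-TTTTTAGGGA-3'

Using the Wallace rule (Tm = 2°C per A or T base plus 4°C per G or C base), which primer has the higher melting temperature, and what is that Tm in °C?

Primer F: A+T=3, G+C=7 → Tm = 2(3)+4(7) = 34°C
Primer R: A+T=7, G+C=3 → Tm = 2(7)+4(3) = 26°C
34°C vs 26°C → primer F is higher.

Primer F, 34°C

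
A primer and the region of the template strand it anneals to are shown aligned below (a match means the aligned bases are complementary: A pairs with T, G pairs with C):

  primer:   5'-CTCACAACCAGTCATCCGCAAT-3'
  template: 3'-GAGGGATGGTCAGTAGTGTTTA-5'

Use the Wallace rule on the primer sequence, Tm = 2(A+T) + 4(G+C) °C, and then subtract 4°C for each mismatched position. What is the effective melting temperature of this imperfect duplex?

Primer base counts: A=7, T=4, G=2, C=9 → A+T=11, G+C=11
Perfect-match Tm = 2(11) + 4(11) = 22 + 44 = 66°C
Mismatches (positions where the bases are not complementary): 5 (at positions 4, 6, 17, 18, 19)
Effective Tm = 66 − 5×4 = 66 − 20 = 46°C

46°C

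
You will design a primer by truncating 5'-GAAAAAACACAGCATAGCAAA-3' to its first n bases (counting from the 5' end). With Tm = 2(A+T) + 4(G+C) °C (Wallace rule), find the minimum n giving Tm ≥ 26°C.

First 9 bases: GAAAAAACA → Tm = 22°C (< 26°C)
First 10 bases: GAAAAAACAC → Tm = 26°C (≥ 26°C)
Since every base adds ≥2°C, Tm only increases with n, so the threshold is first crossed at n = 10.

n = 10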